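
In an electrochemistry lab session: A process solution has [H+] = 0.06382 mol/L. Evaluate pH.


pH = −log10[H+]
pH = −log10(0.06382) = 1.2

1.2


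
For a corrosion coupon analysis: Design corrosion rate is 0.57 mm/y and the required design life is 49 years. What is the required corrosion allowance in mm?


Corrosion allowance = CR × design life
CA = 0.57 * 49 = 27.93 mm

27.93 mm


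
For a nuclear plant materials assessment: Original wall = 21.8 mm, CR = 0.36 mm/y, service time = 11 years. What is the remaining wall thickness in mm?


Remaining wall = original − CR × time
t = 21.8 − 0.36*11 = 21.8 − 3.96 = 17.84 mm

17.84 mm


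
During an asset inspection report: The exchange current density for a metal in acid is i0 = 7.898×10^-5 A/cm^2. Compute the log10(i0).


i0 = 7.898×10^-5 A/cm^2
log10(i0) = -4.102

-4.102


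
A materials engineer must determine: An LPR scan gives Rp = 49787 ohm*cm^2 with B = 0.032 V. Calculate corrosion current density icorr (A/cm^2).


Apply the Stern-Geary relation: icorr = B / Rp
icorr = 0.032 / 49787 = 6.427×10^-7 A/cm^2

6.427×10^-7 A/cm^2


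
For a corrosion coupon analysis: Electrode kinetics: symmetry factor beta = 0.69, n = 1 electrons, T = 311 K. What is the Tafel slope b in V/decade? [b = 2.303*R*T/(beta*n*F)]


Apply the Tafel slope relation: b = 2.303*R*T/(beta*n*F)
Numerator: 2.303 * 8.314 * 311 = 5954.76
Denominator: 0.69 * 1 * 96485 = 66574.65
b = 5954.76 / 66574.65 = 0.089 V/decade

0.089 V/decade


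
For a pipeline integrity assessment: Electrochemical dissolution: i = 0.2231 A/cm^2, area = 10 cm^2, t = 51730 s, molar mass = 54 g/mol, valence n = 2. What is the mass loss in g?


Apply Faraday's law: m = i*A*t*M / (n*F)
Total charge passed Q = i*A*t = 0.2231*10*51730 = 115409.63 C
m = Q*M/(n*F) = 115409.63*54/(2*96485) = 32.296 g

32.296 g


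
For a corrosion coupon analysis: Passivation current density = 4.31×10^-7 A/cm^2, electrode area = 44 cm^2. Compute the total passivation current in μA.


I = i_pass * A, then convert A → μA (×10^6)
I = 4.31×10^-7 * 44 * 10^6 = 18.96 μA

18.96 μA


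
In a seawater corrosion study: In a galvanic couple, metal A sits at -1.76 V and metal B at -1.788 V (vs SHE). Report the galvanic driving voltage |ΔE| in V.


Driving voltage is the absolute potential difference.
|ΔE| = |-1.76 − (-1.788)| = 0.028 V

0.028 V


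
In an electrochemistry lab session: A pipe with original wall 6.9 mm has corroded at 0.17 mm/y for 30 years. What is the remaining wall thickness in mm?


Remaining wall = original − CR × time
t = 6.9 − 0.17*30 = 6.9 − 5.1 = 1.8 mm

1.8 mm


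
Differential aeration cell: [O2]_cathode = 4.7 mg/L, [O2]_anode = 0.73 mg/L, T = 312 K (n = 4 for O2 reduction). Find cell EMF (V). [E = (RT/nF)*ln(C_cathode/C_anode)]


Apply the Nernst concentration-cell relation: E = (RT/nF)*ln(C_cathode/C_anode)
RT/nF = 8.314*312/(4*96485) = 0.00672117 V
ln(4.7/0.73) = 1.86227
E = 0.00672117 * 1.86227 = 0.01252 V

0.01252 V


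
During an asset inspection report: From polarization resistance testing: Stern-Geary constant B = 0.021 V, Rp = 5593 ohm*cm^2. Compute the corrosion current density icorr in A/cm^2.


Apply the Stern-Geary relation: icorr = B / Rp
icorr = 0.021 / 5593 = 3.755×10^-6 A/cm^2

3.755×10^-6 A/cm^2


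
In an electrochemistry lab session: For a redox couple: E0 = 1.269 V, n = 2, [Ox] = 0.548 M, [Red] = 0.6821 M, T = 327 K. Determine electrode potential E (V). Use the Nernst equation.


Apply the Nernst equation: E = E0 + (RT/nF)*ln([Ox]/[Red])
Step 1: RT/nF = 8.314*327/(2*96485) = 0.0140886 V
Step 2: [Ox]/[Red] = 0.548/0.6821 = 0.803401
Step 3: ln(0.803401) = -0.218901
Step 4: correction = 0.0140886 * -0.218901 = -0.003 V
E = 1.269 + -0.003 = 1.266 V

1.266 V


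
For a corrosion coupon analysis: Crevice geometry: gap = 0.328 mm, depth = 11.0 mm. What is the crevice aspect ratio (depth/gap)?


Aspect ratio = depth / gap
Ratio = 11.0 / 0.328 = 33.5

33.5


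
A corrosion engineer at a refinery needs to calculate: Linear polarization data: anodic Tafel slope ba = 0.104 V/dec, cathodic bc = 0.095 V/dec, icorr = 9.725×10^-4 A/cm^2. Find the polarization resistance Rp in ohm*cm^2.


Apply the Stern-Geary equation: Rp = ba*bc / (2.303*icorr*(ba+bc))
ba*bc = 0.104*0.095 = 0.00988
ba+bc = 0.199; 2.303*icorr*(ba+bc) = 2.303*9.725×10^-4*0.199 = 4.4569383×10^-4
Rp = 0.00988 / 4.4569383×10^-4 = 22.17 ohm*cm^2

22.17 ohm*cm^2


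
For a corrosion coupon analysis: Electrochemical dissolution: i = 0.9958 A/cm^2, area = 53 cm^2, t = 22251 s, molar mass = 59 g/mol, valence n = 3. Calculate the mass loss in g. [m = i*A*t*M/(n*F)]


Apply Faraday's law: m = i*A*t*M / (n*F)
Total charge passed Q = i*A*t = 0.9958*53*22251 = 1174349.9274 C
m = Q*M/(n*F) = 1174349.9274*59/(3*96485) = 239.36932 g

239.36932 g


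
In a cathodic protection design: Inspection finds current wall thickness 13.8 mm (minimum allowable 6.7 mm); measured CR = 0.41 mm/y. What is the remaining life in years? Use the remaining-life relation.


Apply the remaining-life relation: RL = (t_current − t_min) / CR
RL = (13.8 − 6.7) / 0.41 = 7.1 / 0.41 = 17.3 years

17.3 years


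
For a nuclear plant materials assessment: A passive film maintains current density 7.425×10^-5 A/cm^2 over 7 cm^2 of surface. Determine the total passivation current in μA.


I = i_pass * A, then convert A → μA (×10^6)
I = 7.425×10^-5 * 7 * 10^6 = 519.75 μA

519.75 μA


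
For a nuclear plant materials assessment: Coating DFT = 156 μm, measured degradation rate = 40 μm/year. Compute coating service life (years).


Service life = thickness / degradation rate
Life = 156 / 40 = 3.9 years

3.9 years


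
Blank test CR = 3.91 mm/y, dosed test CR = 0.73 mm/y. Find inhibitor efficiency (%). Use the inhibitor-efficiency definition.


Apply the inhibitor-efficiency definition: IE = (CR_blank − CR_inh)/CR_blank × 100
IE = (3.91 − 0.73) / 3.91 × 100
IE = 3.18 / 3.91 × 100 = 81.3 %

81.3 %


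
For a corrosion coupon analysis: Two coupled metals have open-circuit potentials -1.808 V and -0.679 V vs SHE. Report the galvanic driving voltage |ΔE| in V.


Driving voltage is the absolute potential difference.
|ΔE| = |-1.808 − (-0.679)| = 1.129 V

1.129 V


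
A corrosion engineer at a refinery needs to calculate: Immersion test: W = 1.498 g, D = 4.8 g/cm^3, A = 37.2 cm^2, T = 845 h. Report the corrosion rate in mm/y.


Apply the mm/y weight-loss relation: CR = 87600 * W / (D * A * T)
Numerator: 87600 * 1.498 = 131224.8
Denominator: 4.8 * 37.2 * 845 = 150883.2
CR = 131224.8 / 150883.2 = 0.8697 mm/y

0.8697 mm/y


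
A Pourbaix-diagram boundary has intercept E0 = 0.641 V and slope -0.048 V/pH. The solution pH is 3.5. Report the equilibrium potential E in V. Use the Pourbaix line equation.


Apply the Pourbaix line equation: E = E0 + slope*pH
E = 0.641 + (-0.048)*3.5 = 0.641 + (-0.168) = 0.473 V
Rounded to 3 decimal places: E = 0.473 V

0.473 V


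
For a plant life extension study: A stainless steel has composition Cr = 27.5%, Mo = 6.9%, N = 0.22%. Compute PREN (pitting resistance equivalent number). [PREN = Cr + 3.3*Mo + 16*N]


Apply the PREN formula: PREN = Cr + 3.3*Mo + 16*N
PREN = 27.5 + 3.3*6.9 + 16*0.22
PREN = 27.5 + 22.77 + 3.52 = 53.79

53.79


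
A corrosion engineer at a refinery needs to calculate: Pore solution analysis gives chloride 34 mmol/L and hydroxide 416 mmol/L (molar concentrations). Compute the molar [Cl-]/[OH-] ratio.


Threshold parameter = [Cl-] / [OH-] (molar basis; both in mmol/L, so units cancel)
Ratio = 34 / 416 = 0.08

0.08


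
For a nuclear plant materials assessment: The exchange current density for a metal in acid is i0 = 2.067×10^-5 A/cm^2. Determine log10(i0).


i0 = 2.067×10^-5 A/cm^2
log10(i0) = -4.685

-4.685


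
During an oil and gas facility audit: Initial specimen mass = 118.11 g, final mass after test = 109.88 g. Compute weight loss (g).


Weight loss = initial − final
WL = 118.11 − 109.88 = 8.23 g

8.23 g


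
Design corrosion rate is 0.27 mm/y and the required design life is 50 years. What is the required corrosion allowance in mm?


Corrosion allowance = CR × design life
CA = 0.27 * 50 = 13.5 mm

13.5 mm


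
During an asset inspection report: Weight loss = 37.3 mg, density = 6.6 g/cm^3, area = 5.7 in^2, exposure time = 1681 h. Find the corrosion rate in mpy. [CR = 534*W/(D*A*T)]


Apply the mpy weight-loss relation: CR = 534 * W / (D * A * T)
Numerator: 534 * 37.3 = 19918.2
Denominator: 6.6 * 5.7 * 1681 = 63239.22
CR = 19918.2 / 63239.22 = 0.31497 mpy

0.31497 mpy


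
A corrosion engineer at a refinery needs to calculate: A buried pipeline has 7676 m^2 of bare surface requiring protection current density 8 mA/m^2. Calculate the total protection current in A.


I = area * current density, then convert mA → A (÷1000)
I = 7676 * 8 / 1000 = 61.41 A

61.41 A


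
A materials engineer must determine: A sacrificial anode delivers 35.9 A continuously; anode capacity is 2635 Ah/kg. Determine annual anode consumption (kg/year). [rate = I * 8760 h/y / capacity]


Annual consumption = current * hours per year / capacity
Rate = 35.9 * 8760 / 2635 = 119.3 kg/year

119.3 kg/year


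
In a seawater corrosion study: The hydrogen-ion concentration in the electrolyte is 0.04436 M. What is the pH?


pH = −log10[H+]
pH = −log10(0.04436) = 1.35

1.35


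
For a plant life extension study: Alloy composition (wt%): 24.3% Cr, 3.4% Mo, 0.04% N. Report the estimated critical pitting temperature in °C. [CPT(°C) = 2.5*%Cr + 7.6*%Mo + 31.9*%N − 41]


Apply the ASTM G48 empirical CPT estimate: CPT(°C) = 2.5*%Cr + 7.6*%Mo + 31.9*%N − 41
2.5*24.3 = 60.75; 7.6*3.4 = 25.84; 31.9*0.04 = 1.276
CPT = 60.75 + 25.84 + 1.276 − 41 = 46.866 °C
Rounded to 0.1 °C: CPT ≈ 46.9 °C

46.9 °C


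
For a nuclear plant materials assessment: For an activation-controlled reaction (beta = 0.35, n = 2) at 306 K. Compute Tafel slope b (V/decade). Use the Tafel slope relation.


Apply the Tafel slope relation: b = 2.303*R*T/(beta*n*F)
Numerator: 2.303 * 8.314 * 306 = 5859.03
Denominator: 0.35 * 2 * 96485 = 67539.5
b = 5859.03 / 67539.5 = 0.087 V/decade

0.087 V/decade


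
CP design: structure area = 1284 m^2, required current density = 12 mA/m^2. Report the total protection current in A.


I = area * current density, then convert mA → A (÷1000)
I = 1284 * 12 / 1000 = 15.41 A

15.41 A


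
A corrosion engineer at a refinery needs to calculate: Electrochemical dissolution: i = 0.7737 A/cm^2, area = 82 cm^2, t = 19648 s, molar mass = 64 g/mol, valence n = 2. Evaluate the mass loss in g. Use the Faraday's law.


Apply Faraday's law: m = i*A*t*M / (n*F)
Total charge passed Q = i*A*t = 0.7737*82*19648 = 1246535.9232 C
m = Q*M/(n*F) = 1246535.9232*64/(2*96485) = 413.4233 g

413.4233 g


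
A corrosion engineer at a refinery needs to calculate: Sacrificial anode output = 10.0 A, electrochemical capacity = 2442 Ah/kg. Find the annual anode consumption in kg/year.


Annual consumption = current * hours per year / capacity
Rate = 10.0 * 8760 / 2442 = 35.9 kg/year

35.9 kg/year


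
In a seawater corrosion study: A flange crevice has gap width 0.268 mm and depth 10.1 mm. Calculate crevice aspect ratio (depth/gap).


Aspect ratio = depth / gap
Ratio = 10.1 / 0.268 = 37.7

37.7


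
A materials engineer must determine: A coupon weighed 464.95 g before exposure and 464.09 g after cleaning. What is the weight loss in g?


Weight loss = initial − final
WL = 464.95 − 464.09 = 0.86 g

0.86 g


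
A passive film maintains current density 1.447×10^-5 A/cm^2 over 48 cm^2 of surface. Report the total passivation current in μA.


I = i_pass * A, then convert A → μA (×10^6)
I = 1.447×10^-5 * 48 * 10^6 = 694.56 μA

694.56 μA


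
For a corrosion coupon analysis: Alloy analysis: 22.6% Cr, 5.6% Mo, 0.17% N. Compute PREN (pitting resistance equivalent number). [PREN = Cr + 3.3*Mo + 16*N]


Apply the PREN formula: PREN = Cr + 3.3*Mo + 16*N
PREN = 22.6 + 3.3*5.6 + 16*0.17
PREN = 22.6 + 18.48 + 2.72 = 43.8

43.8


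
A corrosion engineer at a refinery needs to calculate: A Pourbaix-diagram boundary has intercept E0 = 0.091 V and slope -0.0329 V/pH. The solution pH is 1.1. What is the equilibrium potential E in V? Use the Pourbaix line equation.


Apply the Pourbaix line equation: E = E0 + slope*pH
E = 0.091 + (-0.0329)*1.1 = 0.091 + (-0.03619) = 0.05481 V
Rounded to 4 decimal places: E = 0.0548 V

0.0548 V


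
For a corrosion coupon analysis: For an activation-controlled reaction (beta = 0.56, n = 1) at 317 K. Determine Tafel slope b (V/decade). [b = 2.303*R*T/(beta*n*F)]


Apply the Tafel slope relation: b = 2.303*R*T/(beta*n*F)
Numerator: 2.303 * 8.314 * 317 = 6069.64
Denominator: 0.56 * 1 * 96485 = 54031.6
b = 6069.64 / 54031.6 = 0.1123 V/decade

0.1123 V/decade


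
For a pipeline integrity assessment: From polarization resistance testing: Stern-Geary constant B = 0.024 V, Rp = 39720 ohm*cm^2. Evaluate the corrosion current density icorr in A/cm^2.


Apply the Stern-Geary relation: icorr = B / Rp
icorr = 0.024 / 39720 = 6.042×10^-7 A/cm^2

6.042×10^-7 A/cm^2


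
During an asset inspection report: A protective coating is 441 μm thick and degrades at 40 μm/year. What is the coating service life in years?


Service life = thickness / degradation rate
Life = 441 / 40 = 11.0 years

11.0 years


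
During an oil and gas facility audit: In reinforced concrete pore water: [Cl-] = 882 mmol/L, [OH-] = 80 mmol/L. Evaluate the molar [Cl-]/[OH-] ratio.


Threshold parameter = [Cl-] / [OH-] (molar basis; both in mmol/L, so units cancel)
Ratio = 882 / 80 = 11.03

11.03


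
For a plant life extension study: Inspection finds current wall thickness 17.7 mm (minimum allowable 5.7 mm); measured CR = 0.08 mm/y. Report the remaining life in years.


Apply the remaining-life relation: RL = (t_current − t_min) / CR
RL = (17.7 − 5.7) / 0.08 = 12.0 / 0.08 = 150.0 years

150.0 years


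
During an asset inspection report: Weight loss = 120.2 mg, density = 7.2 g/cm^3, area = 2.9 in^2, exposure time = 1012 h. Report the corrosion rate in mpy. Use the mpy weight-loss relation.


Apply the mpy weight-loss relation: CR = 534 * W / (D * A * T)
Numerator: 534 * 120.2 = 64186.8
Denominator: 7.2 * 2.9 * 1012 = 21130.56
CR = 64186.8 / 21130.56 = 3.0376 mpy

3.0376 mpy


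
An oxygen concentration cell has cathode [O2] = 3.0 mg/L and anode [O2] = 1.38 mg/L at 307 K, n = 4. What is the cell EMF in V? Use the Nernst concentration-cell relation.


Apply the Nernst concentration-cell relation: E = (RT/nF)*ln(C_cathode/C_anode)
RT/nF = 8.314*307/(4*96485) = 0.00661346 V
ln(3.0/1.38) = 0.77653
E = 0.00661346 * 0.77653 = 0.00514 V

0.00514 V


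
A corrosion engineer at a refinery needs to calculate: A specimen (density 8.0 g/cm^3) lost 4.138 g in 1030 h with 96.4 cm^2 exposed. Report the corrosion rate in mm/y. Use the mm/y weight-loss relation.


Apply the mm/y weight-loss relation: CR = 87600 * W / (D * A * T)
Numerator: 87600 * 4.138 = 362488.8
Denominator: 8.0 * 96.4 * 1030 = 794336.0
CR = 362488.8 / 794336.0 = 0.456342 mm/y

0.456342 mm/y


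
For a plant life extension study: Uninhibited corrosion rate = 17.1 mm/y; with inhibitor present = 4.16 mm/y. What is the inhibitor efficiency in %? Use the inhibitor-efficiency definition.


Apply the inhibitor-efficiency definition: IE = (CR_blank − CR_inh)/CR_blank × 100
IE = (17.1 − 4.16) / 17.1 × 100
IE = 12.94 / 17.1 × 100 = 75.7 %

75.7 %


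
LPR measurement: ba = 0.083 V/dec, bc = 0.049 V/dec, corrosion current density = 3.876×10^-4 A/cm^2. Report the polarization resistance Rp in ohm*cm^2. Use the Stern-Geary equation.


Apply the Stern-Geary equation: Rp = ba*bc / (2.303*icorr*(ba+bc))
ba*bc = 0.083*0.049 = 0.004067
ba+bc = 0.132; 2.303*icorr*(ba+bc) = 2.303*3.876×10^-4*0.132 = 1.1782885×10^-4
Rp = 0.004067 / 1.1782885×10^-4 = 34.52 ohm*cm^2

34.52 ohm*cm^2


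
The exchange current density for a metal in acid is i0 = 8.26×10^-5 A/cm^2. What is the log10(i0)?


i0 = 8.26×10^-5 A/cm^2
log10(i0) = -4.083

-4.083


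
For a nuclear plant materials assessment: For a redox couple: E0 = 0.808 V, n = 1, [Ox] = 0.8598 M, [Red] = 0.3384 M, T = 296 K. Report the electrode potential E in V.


Apply the Nernst equation: E = E0 + (RT/nF)*ln([Ox]/[Red])
Step 1: RT/nF = 8.314*296/(1*96485) = 0.02550598 V
Step 2: [Ox]/[Red] = 0.8598/0.3384 = 2.54078
Step 3: ln(2.54078) = 0.932471
Step 4: correction = 0.02550598 * 0.932471 = 0.0238 V
E = 0.808 + 0.0238 = 0.8318 V

0.8318 V


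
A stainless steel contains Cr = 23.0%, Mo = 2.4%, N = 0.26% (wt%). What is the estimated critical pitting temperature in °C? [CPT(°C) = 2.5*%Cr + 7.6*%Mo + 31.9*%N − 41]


Apply the ASTM G48 empirical CPT estimate: CPT(°C) = 2.5*%Cr + 7.6*%Mo + 31.9*%N − 41
2.5*23.0 = 57.5; 7.6*2.4 = 18.24; 31.9*0.26 = 8.294
CPT = 57.5 + 18.24 + 8.294 − 41 = 43.034 °C
Rounded to 0.1 °C: CPT ≈ 43.0 °C

43.0 °C


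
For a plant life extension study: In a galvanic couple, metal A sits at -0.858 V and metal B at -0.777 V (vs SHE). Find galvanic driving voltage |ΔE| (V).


Driving voltage is the absolute potential difference.
|ΔE| = |-0.858 − (-0.777)| = 0.081 V

0.081 V


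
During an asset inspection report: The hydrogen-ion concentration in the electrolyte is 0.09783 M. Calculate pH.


pH = −log10[H+]
pH = −log10(0.09783) = 1.01

1.01


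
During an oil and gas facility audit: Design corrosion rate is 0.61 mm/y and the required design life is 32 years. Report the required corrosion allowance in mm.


Corrosion allowance = CR × design life
CA = 0.61 * 32 = 19.52 mm

19.52 mm


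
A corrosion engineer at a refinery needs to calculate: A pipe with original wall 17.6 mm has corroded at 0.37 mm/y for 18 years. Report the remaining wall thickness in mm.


Remaining wall = original − CR × time
t = 17.6 − 0.37*18 = 17.6 − 6.66 = 10.94 mm

10.94 mm


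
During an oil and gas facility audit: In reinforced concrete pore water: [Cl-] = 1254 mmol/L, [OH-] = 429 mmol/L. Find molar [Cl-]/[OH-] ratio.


Threshold parameter = [Cl-] / [OH-] (molar basis; both in mmol/L, so units cancel)
Ratio = 1254 / 429 = 2.92

2.92


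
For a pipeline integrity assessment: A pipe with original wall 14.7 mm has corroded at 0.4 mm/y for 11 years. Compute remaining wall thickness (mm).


Remaining wall = original − CR × time
t = 14.7 − 0.4*11 = 14.7 − 4.4 = 10.3 mm

10.3 mm


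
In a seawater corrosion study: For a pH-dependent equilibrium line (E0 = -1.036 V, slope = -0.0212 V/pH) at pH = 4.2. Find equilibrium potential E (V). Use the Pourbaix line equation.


Apply the Pourbaix line equation: E = E0 + slope*pH
E = -1.036 + (-0.0212)*4.2 = -1.036 + (-0.08904) = -1.12504 V
Rounded to 3 decimal places: E = -1.125 V

-1.125 V


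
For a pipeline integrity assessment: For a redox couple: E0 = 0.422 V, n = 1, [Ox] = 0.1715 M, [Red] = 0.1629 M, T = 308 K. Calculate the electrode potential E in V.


Apply the Nernst equation: E = E0 + (RT/nF)*ln([Ox]/[Red])
Step 1: RT/nF = 8.314*308/(1*96485) = 0.02654 V
Step 2: [Ox]/[Red] = 0.1715/0.1629 = 1.052793
Step 3: ln(1.052793) = 0.051447
Step 4: correction = 0.02654 * 0.051447 = 0.001 V
E = 0.422 + 0.001 = 0.423 V

0.423 V


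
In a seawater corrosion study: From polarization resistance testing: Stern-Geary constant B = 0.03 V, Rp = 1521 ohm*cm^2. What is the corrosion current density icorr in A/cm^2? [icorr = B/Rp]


Apply the Stern-Geary relation: icorr = B / Rp
icorr = 0.03 / 1521 = 1.972×10^-5 A/cm^2

1.972×10^-5 A/cm^2


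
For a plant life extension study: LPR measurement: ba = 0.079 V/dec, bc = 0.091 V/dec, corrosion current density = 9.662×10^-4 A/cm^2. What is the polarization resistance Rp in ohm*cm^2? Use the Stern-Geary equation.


Apply the Stern-Geary equation: Rp = ba*bc / (2.303*icorr*(ba+bc))
ba*bc = 0.079*0.091 = 0.007189
ba+bc = 0.17; 2.303*icorr*(ba+bc) = 2.303*9.662×10^-4*0.17 = 3.7827696×10^-4
Rp = 0.007189 / 3.7827696×10^-4 = 19.0 ohm*cm^2

19.0 ohm*cm^2


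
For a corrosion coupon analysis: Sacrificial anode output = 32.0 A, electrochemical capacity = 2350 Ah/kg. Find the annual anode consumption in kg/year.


Annual consumption = current * hours per year / capacity
Rate = 32.0 * 8760 / 2350 = 119.3 kg/year

119.3 kg/year


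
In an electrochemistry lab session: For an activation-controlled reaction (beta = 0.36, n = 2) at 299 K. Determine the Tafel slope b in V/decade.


Apply the Tafel slope relation: b = 2.303*R*T/(beta*n*F)
Numerator: 2.303 * 8.314 * 299 = 5725.0
Denominator: 0.36 * 2 * 96485 = 69469.2
b = 5725.0 / 69469.2 = 0.082 V/decade

0.082 V/decade


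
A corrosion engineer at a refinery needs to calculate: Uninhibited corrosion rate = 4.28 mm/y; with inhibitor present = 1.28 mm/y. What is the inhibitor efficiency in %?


Apply the inhibitor-efficiency definition: IE = (CR_blank − CR_inh)/CR_blank × 100
IE = (4.28 − 1.28) / 4.28 × 100
IE = 3.0 / 4.28 × 100 = 70.1 %

70.1 %


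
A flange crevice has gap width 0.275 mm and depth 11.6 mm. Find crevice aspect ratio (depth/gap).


Aspect ratio = depth / gap
Ratio = 11.6 / 0.275 = 42.2

42.2


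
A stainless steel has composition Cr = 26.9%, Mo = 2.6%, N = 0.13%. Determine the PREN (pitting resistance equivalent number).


Apply the PREN formula: PREN = Cr + 3.3*Mo + 16*N
PREN = 26.9 + 3.3*2.6 + 16*0.13
PREN = 26.9 + 8.58 + 2.08 = 37.56

37.56


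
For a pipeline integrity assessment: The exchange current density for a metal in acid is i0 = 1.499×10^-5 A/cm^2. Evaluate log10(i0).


i0 = 1.499×10^-5 A/cm^2
log10(i0) = -4.824

-4.824


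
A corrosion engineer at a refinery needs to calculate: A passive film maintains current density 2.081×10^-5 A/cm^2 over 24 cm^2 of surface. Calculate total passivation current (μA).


I = i_pass * A, then convert A → μA (×10^6)
I = 2.081×10^-5 * 24 * 10^6 = 499.44 μA

499.44 μA


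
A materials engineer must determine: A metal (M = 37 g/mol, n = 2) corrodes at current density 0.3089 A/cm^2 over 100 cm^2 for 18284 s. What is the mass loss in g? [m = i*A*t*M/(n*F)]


Apply Faraday's law: m = i*A*t*M / (n*F)
Total charge passed Q = i*A*t = 0.3089*100*18284 = 564792.76 C
m = Q*M/(n*F) = 564792.76*37/(2*96485) = 108.293 g

108.293 g


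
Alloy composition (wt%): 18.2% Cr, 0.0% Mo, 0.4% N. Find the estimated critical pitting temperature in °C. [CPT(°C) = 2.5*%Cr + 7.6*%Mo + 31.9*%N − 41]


Apply the ASTM G48 empirical CPT estimate: CPT(°C) = 2.5*%Cr + 7.6*%Mo + 31.9*%N − 41
2.5*18.2 = 45.5; 7.6*0.0 = 0; 31.9*0.4 = 12.76
CPT = 45.5 + 0 + 12.76 − 41 = 17.26 °C
Rounded to 0.1 °C: CPT ≈ 17.3 °C

17.3 °C


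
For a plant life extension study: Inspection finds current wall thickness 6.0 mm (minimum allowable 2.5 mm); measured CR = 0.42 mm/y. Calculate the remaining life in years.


Apply the remaining-life relation: RL = (t_current − t_min) / CR
RL = (6.0 − 2.5) / 0.42 = 3.5 / 0.42 = 8.3 years

8.3 years


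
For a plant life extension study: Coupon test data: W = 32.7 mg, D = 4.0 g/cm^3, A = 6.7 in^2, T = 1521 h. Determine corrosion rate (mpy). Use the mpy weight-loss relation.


Apply the mpy weight-loss relation: CR = 534 * W / (D * A * T)
Numerator: 534 * 32.7 = 17461.8
Denominator: 4.0 * 6.7 * 1521 = 40762.8
CR = 17461.8 / 40762.8 = 0.4284 mpy

0.4284 mpy


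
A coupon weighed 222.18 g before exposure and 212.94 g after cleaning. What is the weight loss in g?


Weight loss = initial − final
WL = 222.18 − 212.94 = 9.24 g

9.24 g


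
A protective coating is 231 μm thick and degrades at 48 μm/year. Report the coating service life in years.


Service life = thickness / degradation rate
Life = 231 / 48 = 4.8 years

4.8 years


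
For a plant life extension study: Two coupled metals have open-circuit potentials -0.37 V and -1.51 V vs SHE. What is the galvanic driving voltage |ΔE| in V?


Driving voltage is the absolute potential difference.
|ΔE| = |-0.37 − (-1.51)| = 1.14 V

1.14 V


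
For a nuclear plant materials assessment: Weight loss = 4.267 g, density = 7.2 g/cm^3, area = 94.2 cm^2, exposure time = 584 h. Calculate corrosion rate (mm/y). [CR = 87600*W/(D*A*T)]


Apply the mm/y weight-loss relation: CR = 87600 * W / (D * A * T)
Numerator: 87600 * 4.267 = 373789.2
Denominator: 7.2 * 94.2 * 584 = 396092.16
CR = 373789.2 / 396092.16 = 0.94369 mm/y

0.94369 mm/y


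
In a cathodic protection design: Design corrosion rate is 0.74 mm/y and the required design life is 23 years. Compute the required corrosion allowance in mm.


Corrosion allowance = CR × design life
CA = 0.74 * 23 = 17.02 mm

17.02 mm


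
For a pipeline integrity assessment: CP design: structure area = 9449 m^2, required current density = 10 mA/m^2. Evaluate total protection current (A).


I = area * current density, then convert mA → A (÷1000)
I = 9449 * 10 / 1000 = 94.49 A

94.49 A


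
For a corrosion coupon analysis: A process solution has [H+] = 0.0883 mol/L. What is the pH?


pH = −log10[H+]
pH = −log10(0.0883) = 1.05

1.05


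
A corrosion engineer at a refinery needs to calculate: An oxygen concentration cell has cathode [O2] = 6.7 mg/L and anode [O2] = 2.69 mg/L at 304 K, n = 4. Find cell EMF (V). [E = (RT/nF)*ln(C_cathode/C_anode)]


Apply the Nernst concentration-cell relation: E = (RT/nF)*ln(C_cathode/C_anode)
RT/nF = 8.314*304/(4*96485) = 0.00654883 V
ln(6.7/2.69) = 0.91257
E = 0.00654883 * 0.91257 = 0.00598 V

0.00598 V


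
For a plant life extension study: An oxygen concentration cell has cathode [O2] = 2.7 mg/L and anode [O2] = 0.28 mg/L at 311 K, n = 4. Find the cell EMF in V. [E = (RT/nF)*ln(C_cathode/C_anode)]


Apply the Nernst concentration-cell relation: E = (RT/nF)*ln(C_cathode/C_anode)
RT/nF = 8.314*311/(4*96485) = 0.00669963 V
ln(2.7/0.28) = 2.26622
E = 0.00669963 * 2.26622 = 0.01518 V

0.01518 V


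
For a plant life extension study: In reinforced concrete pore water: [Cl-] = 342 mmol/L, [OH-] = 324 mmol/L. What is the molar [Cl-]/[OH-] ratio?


Threshold parameter = [Cl-] / [OH-] (molar basis; both in mmol/L, so units cancel)
Ratio = 342 / 324 = 1.06

1.06


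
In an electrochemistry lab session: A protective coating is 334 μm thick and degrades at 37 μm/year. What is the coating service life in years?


Service life = thickness / degradation rate
Life = 334 / 37 = 9.0 years

9.0 years


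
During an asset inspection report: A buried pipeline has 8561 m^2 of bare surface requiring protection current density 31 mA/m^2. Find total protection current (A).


I = area * current density, then convert mA → A (÷1000)
I = 8561 * 31 / 1000 = 265.39 A

265.39 A


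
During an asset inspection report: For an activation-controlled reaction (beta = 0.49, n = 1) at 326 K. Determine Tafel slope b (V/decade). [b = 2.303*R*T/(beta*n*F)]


Apply the Tafel slope relation: b = 2.303*R*T/(beta*n*F)
Numerator: 2.303 * 8.314 * 326 = 6241.97
Denominator: 0.49 * 1 * 96485 = 47277.65
b = 6241.97 / 47277.65 = 0.132 V/decade

0.132 V/decade


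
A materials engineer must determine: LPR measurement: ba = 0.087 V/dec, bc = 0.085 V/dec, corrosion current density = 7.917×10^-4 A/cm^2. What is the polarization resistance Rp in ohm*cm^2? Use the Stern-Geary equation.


Apply the Stern-Geary equation: Rp = ba*bc / (2.303*icorr*(ba+bc))
ba*bc = 0.087*0.085 = 0.007395
ba+bc = 0.172; 2.303*icorr*(ba+bc) = 2.303*7.917×10^-4*0.172 = 3.1360504×10^-4
Rp = 0.007395 / 3.1360504×10^-4 = 23.6 ohm*cm^2

23.6 ohm*cm^2


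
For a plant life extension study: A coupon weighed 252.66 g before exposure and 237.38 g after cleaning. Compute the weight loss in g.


Weight loss = initial − final
WL = 252.66 − 237.38 = 15.28 g

15.28 g


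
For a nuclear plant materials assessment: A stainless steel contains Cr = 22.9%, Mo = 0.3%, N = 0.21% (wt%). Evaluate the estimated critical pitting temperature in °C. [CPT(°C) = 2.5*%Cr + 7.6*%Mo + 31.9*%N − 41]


Apply the ASTM G48 empirical CPT estimate: CPT(°C) = 2.5*%Cr + 7.6*%Mo + 31.9*%N − 41
2.5*22.9 = 57.25; 7.6*0.3 = 2.28; 31.9*0.21 = 6.699
CPT = 57.25 + 2.28 + 6.699 − 41 = 25.229 °C
Rounded to 0.1 °C: CPT ≈ 25.2 °C

25.2 °C


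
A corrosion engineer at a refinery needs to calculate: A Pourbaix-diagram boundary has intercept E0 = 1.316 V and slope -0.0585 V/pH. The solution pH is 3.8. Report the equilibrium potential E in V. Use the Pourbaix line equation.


Apply the Pourbaix line equation: E = E0 + slope*pH
E = 1.316 + (-0.0585)*3.8 = 1.316 + (-0.2223) = 1.0937 V
Rounded to 4 decimal places: E = 1.0937 V

1.0937 V


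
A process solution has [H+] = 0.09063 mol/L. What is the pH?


pH = −log10[H+]
pH = −log10(0.09063) = 1.04

1.04


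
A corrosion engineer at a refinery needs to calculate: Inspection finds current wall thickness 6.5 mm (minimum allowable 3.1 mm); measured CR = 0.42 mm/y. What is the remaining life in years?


Apply the remaining-life relation: RL = (t_current − t_min) / CR
RL = (6.5 − 3.1) / 0.42 = 3.4 / 0.42 = 8.1 years

8.1 years


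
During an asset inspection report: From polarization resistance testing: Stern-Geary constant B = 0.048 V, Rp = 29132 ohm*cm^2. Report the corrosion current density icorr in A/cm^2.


Apply the Stern-Geary relation: icorr = B / Rp
icorr = 0.048 / 29132 = 1.648×10^-6 A/cm^2

1.648×10^-6 A/cm^2


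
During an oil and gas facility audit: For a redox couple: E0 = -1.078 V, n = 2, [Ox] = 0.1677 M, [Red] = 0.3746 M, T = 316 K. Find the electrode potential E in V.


Apply the Nernst equation: E = E0 + (RT/nF)*ln([Ox]/[Red])
Step 1: RT/nF = 8.314*316/(2*96485) = 0.01361468 V
Step 2: [Ox]/[Red] = 0.1677/0.3746 = 0.447678
Step 3: ln(0.447678) = -0.803681
Step 4: correction = 0.01361468 * -0.803681 = -0.0109 V
E = -1.078 + -0.0109 = -1.0889 V

-1.0889 V


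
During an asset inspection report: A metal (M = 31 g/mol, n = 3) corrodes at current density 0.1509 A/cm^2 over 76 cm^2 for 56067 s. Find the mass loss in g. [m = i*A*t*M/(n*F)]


Apply Faraday's law: m = i*A*t*M / (n*F)
Total charge passed Q = i*A*t = 0.1509*76*56067 = 642998.7828 C
m = Q*M/(n*F) = 642998.7828*31/(3*96485) = 68.8638 g

68.8638 g


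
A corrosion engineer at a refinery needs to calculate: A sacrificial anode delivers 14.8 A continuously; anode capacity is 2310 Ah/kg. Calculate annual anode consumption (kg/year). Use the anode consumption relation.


Annual consumption = current * hours per year / capacity
Rate = 14.8 * 8760 / 2310 = 56.1 kg/year

56.1 kg/year


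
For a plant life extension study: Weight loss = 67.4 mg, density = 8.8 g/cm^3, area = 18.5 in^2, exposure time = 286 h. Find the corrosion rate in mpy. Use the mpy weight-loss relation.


Apply the mpy weight-loss relation: CR = 534 * W / (D * A * T)
Numerator: 534 * 67.4 = 35991.6
Denominator: 8.8 * 18.5 * 286 = 46560.8
CR = 35991.6 / 46560.8 = 0.773 mpy

0.773 mpy


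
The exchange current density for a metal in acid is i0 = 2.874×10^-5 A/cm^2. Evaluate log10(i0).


i0 = 2.874×10^-5 A/cm^2
log10(i0) = -4.542

-4.542


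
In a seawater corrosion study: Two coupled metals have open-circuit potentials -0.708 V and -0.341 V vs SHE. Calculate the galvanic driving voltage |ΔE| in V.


Driving voltage is the absolute potential difference.
|ΔE| = |-0.708 − (-0.341)| = 0.367 V

0.367 V


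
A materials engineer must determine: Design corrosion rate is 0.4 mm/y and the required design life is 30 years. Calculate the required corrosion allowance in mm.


Corrosion allowance = CR × design life
CA = 0.4 * 30 = 12.0 mm

12.0 mm


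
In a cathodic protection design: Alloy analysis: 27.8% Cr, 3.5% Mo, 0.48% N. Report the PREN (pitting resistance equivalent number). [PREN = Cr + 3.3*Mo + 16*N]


Apply the PREN formula: PREN = Cr + 3.3*Mo + 16*N
PREN = 27.8 + 3.3*3.5 + 16*0.48
PREN = 27.8 + 11.55 + 7.68 = 47.03

47.03


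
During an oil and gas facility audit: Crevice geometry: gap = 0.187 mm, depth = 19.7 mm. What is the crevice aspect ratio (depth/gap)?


Aspect ratio = depth / gap
Ratio = 19.7 / 0.187 = 105.3

105.3


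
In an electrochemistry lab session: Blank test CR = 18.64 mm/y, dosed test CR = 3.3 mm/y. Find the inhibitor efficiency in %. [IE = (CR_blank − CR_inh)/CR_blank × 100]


Apply the inhibitor-efficiency definition: IE = (CR_blank − CR_inh)/CR_blank × 100
IE = (18.64 − 3.3) / 18.64 × 100
IE = 15.34 / 18.64 × 100 = 82.3 %

82.3 %


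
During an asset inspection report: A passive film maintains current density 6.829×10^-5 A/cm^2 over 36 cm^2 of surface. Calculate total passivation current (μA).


I = i_pass * A, then convert A → μA (×10^6)
I = 6.829×10^-5 * 36 * 10^6 = 2458.44 μA

2458.44 μA


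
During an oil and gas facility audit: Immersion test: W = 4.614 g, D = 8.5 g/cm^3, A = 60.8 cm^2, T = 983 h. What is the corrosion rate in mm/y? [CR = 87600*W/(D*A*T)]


Apply the mm/y weight-loss relation: CR = 87600 * W / (D * A * T)
Numerator: 87600 * 4.614 = 404186.4
Denominator: 8.5 * 60.8 * 983 = 508014.4
CR = 404186.4 / 508014.4 = 0.79562 mm/y

0.79562 mm/y


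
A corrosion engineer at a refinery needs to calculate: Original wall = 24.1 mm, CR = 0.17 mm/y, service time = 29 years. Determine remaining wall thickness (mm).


Remaining wall = original − CR × time
t = 24.1 − 0.17*29 = 24.1 − 4.93 = 19.17 mm

19.17 mm


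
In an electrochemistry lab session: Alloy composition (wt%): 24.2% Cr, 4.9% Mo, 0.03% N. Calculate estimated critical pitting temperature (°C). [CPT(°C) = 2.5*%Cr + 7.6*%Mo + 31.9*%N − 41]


Apply the ASTM G48 empirical CPT estimate: CPT(°C) = 2.5*%Cr + 7.6*%Mo + 31.9*%N − 41
2.5*24.2 = 60.5; 7.6*4.9 = 37.24; 31.9*0.03 = 0.957
CPT = 60.5 + 37.24 + 0.957 − 41 = 57.697 °C
Rounded to 0.1 °C: CPT ≈ 57.7 °C

57.7 °C


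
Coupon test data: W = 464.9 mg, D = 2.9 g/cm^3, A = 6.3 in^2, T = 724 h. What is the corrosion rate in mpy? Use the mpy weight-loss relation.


Apply the mpy weight-loss relation: CR = 534 * W / (D * A * T)
Numerator: 534 * 464.9 = 248256.6
Denominator: 2.9 * 6.3 * 724 = 13227.48
CR = 248256.6 / 13227.48 = 18.76825 mpy

18.76825 mpy


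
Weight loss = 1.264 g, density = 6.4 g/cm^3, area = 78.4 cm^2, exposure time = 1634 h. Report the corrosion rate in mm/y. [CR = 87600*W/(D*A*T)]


Apply the mm/y weight-loss relation: CR = 87600 * W / (D * A * T)
Numerator: 87600 * 1.264 = 110726.4
Denominator: 6.4 * 78.4 * 1634 = 819875.84
CR = 110726.4 / 819875.84 = 0.13505 mm/y

0.13505 mm/y


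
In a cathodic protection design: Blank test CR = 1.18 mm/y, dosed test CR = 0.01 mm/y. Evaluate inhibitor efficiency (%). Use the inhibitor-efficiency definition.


Apply the inhibitor-efficiency definition: IE = (CR_blank − CR_inh)/CR_blank × 100
IE = (1.18 − 0.01) / 1.18 × 100
IE = 1.17 / 1.18 × 100 = 99.2 %

99.2 %


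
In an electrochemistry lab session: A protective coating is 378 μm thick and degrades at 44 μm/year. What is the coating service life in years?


Service life = thickness / degradation rate
Life = 378 / 44 = 8.6 years

8.6 years


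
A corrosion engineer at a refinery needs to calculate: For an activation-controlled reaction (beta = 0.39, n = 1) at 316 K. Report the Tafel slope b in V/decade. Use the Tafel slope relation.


Apply the Tafel slope relation: b = 2.303*R*T/(beta*n*F)
Numerator: 2.303 * 8.314 * 316 = 6050.5
Denominator: 0.39 * 1 * 96485 = 37629.15
b = 6050.5 / 37629.15 = 0.161 V/decade

0.161 V/decade


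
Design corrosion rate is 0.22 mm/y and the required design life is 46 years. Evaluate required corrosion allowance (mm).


Corrosion allowance = CR × design life
CA = 0.22 * 46 = 10.12 mm

10.12 mm


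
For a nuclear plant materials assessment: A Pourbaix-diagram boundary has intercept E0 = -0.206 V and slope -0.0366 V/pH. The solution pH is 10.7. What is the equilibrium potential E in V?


Apply the Pourbaix line equation: E = E0 + slope*pH
E = -0.206 + (-0.0366)*10.7 = -0.206 + (-0.39162) = -0.59762 V
Rounded to 4 decimal places: E = -0.5976 V

-0.5976 V


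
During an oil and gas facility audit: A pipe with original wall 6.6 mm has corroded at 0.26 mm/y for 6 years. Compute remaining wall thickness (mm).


Remaining wall = original − CR × time
t = 6.6 − 0.26*6 = 6.6 − 1.56 = 5.04 mm

5.04 mm


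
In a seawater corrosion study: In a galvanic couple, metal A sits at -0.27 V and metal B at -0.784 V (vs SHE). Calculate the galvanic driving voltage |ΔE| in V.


Driving voltage is the absolute potential difference.
|ΔE| = |-0.27 − (-0.784)| = 0.514 V

0.514 V


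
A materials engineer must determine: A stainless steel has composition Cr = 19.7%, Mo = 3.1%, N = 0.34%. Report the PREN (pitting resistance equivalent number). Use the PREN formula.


Apply the PREN formula: PREN = Cr + 3.3*Mo + 16*N
PREN = 19.7 + 3.3*3.1 + 16*0.34
PREN = 19.7 + 10.23 + 5.44 = 35.37

35.37


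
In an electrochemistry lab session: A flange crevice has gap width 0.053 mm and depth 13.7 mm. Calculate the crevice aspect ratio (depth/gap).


Aspect ratio = depth / gap
Ratio = 13.7 / 0.053 = 258.5

258.5


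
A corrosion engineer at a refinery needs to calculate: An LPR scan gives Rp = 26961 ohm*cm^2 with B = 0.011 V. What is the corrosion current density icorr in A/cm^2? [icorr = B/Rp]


Apply the Stern-Geary relation: icorr = B / Rp
icorr = 0.011 / 26961 = 4.08×10^-7 A/cm^2

4.08×10^-7 A/cm^2


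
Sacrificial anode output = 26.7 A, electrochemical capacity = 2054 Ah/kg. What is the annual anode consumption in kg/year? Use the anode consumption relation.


Annual consumption = current * hours per year / capacity
Rate = 26.7 * 8760 / 2054 = 113.9 kg/year

113.9 kg/year


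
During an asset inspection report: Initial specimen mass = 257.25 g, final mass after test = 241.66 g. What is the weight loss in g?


Weight loss = initial − final
WL = 257.25 − 241.66 = 15.59 g

15.59 g


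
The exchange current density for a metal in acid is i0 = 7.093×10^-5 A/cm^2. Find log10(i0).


i0 = 7.093×10^-5 A/cm^2
log10(i0) = -4.149

-4.149


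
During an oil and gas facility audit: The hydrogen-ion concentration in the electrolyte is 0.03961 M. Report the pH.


pH = −log10[H+]
pH = −log10(0.03961) = 1.4

1.4


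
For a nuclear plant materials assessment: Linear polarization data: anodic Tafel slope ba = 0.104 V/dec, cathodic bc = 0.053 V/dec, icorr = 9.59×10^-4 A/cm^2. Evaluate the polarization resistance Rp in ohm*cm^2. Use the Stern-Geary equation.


Apply the Stern-Geary equation: Rp = ba*bc / (2.303*icorr*(ba+bc))
ba*bc = 0.104*0.053 = 0.005512
ba+bc = 0.157; 2.303*icorr*(ba+bc) = 2.303*9.59×10^-4*0.157 = 3.4674659×10^-4
Rp = 0.005512 / 3.4674659×10^-4 = 15.9 ohm*cm^2

15.9 ohm*cm^2


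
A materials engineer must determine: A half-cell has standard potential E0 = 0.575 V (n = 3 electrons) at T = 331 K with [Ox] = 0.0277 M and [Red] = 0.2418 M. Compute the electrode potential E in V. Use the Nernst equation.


Apply the Nernst equation: E = E0 + (RT/nF)*ln([Ox]/[Red])
Step 1: RT/nF = 8.314*331/(3*96485) = 0.00950729 V
Step 2: [Ox]/[Red] = 0.0277/0.2418 = 0.114557
Step 3: ln(0.114557) = -2.166683
Step 4: correction = 0.00950729 * -2.166683 = -0.0206 V
E = 0.575 + -0.0206 = 0.5544 V

0.5544 V


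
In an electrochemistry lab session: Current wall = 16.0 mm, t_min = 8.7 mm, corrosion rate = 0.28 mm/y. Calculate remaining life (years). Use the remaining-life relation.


Apply the remaining-life relation: RL = (t_current − t_min) / CR
RL = (16.0 − 8.7) / 0.28 = 7.3 / 0.28 = 26.1 years

26.1 years


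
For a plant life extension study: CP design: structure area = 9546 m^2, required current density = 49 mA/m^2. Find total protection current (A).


I = area * current density, then convert mA → A (÷1000)
I = 9546 * 49 / 1000 = 467.75 A

467.75 A
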